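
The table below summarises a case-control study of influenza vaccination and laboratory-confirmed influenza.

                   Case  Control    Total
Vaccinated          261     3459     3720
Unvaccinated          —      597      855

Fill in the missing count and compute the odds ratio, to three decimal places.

0.175

The missing cell is in the unexposed row: 855 − 597 = 258.
So a = 261, b = 3459, c = 258, d = 597.
OR = (a·d)/(b·c) = (261 × 597) / (3459 × 258) = 155817 / 892422 = 0.17460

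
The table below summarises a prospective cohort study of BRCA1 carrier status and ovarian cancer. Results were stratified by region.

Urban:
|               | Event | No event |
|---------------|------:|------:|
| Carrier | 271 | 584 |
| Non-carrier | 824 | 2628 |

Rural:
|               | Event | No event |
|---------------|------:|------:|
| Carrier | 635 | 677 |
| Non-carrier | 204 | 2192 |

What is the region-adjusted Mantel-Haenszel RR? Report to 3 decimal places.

2.662

RR_MH = Σ(aᵢ·n₀ᵢ/nᵢ) / Σ(cᵢ·n₁ᵢ/nᵢ), with n₁ᵢ = aᵢ+bᵢ (exposed), n₀ᵢ = cᵢ+dᵢ (unexposed), nᵢ = n₁ᵢ+n₀ᵢ.
Stratum 1 (Urban): n₁ = 855, n₀ = 3452, n = 4307; a·n₀/n = 271·3452/4307 = 217.2027; c·n₁/n = 824·855/4307 = 163.5756
Stratum 2 (Rural): n₁ = 1312, n₀ = 2396, n = 3708; a·n₀/n = 635·2396/3708 = 410.3182; c·n₁/n = 204·1312/3708 = 72.1812
RR_MH = (217.2027 + 410.3182) / (163.5756 + 72.1812) = 627.5209 / 235.7568 = 2.66173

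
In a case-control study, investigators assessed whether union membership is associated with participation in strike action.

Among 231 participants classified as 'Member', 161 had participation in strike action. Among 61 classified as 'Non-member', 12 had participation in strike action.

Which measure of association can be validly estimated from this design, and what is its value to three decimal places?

From the description: a = 161, b = 70, c = 12, d = 49.
This is a case-control study: participants were sampled on outcome status, so risks in the source population cannot be estimated directly — relative risk is not valid here. The odds ratio is the appropriate measure.
OR = (a·d)/(b·c) = (161 × 49) / (70 × 12) = 7889 / 840 = 9.39167

9.392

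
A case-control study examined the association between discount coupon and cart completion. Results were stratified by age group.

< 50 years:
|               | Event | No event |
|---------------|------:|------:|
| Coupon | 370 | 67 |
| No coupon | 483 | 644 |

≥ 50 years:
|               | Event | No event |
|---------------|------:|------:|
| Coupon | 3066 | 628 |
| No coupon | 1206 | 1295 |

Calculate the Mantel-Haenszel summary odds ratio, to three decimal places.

OR_MH = Σ(aᵢdᵢ/nᵢ) / Σ(bᵢcᵢ/nᵢ), where nᵢ is the stratum total.
Stratum 1 (< 50 years): n = 1564; a·d/n = 370·644/1564 = 152.3529; b·c/n = 67·483/1564 = 20.6912
Stratum 2 (≥ 50 years): n = 6195; a·d/n = 3066·1295/6195 = 640.9153; b·c/n = 628·1206/6195 = 122.2547
OR_MH = (152.3529 + 640.9153) / (20.6912 + 122.2547) = 793.2682 / 142.9459 = 5.54943

5.549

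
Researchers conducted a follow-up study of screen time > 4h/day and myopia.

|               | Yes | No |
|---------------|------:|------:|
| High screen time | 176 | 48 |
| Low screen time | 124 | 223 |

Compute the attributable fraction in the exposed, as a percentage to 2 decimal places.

Cells: a = 176, b = 48, c = 124, d = 223.
Risk in exposed = 176/224 = 0.78571; risk in unexposed = 124/347 = 0.35735.
RR = 0.78571/0.35735 = 2.19873
AR% = (RR − 1)/RR × 100 = (2.19873 − 1)/2.19873 × 100 = 54.5193%

54.52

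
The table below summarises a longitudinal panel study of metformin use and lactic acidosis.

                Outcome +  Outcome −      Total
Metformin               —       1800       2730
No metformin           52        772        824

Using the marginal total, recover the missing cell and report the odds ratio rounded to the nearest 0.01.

The missing cell is in the exposed row: 2730 − 1800 = 930.
So a = 930, b = 1800, c = 52, d = 772.
OR = (a·d)/(b·c) = (930 × 772) / (1800 × 52) = 717960 / 93600 = 7.67051

7.67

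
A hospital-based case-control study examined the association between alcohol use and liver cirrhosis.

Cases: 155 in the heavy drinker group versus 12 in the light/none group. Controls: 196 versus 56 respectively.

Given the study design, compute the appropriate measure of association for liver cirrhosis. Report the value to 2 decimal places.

From the description: a = 155, b = 196, c = 12, d = 56.
This is a hospital-based case-control study: participants were sampled on outcome status, so risks in the source population cannot be estimated directly — relative risk is not valid here. The odds ratio is the appropriate measure.
OR = (a·d)/(b·c) = (155 × 56) / (196 × 12) = 8680 / 2352 = 3.69048

3.69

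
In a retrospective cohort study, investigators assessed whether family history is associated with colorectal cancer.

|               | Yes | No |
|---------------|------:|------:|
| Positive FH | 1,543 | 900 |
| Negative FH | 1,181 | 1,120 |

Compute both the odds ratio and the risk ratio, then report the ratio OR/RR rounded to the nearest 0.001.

Cells: a = 1543, b = 900, c = 1181, d = 1120.
OR = (1543·1120)/(900·1181) = 1728160/1062900 = 1.62589
Risk in exposed = 1543/2443 = 0.63160; risk in unexposed = 1181/2301 = 0.51326; RR = 1.23058
OR/RR = 1.62589 / 1.23058 = 1.32124
The outcome is not rare, so the OR lies further from 1 than the RR.

1.321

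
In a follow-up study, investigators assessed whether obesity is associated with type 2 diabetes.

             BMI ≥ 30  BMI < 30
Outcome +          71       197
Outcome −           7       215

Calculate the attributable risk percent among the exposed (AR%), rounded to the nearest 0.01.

47.47

Reading the table with exposure as columns: a = 71 (BMI ≥ 30, case), b = 7 (BMI ≥ 30, non-case), c = 197 (BMI < 30, case), d = 215.
Risk in exposed = 71/78 = 0.91026; risk in unexposed = 197/412 = 0.47816.
RR = 0.91026/0.47816 = 1.90368
AR% = (RR − 1)/RR × 100 = (1.90368 − 1)/1.90368 × 100 = 47.4703%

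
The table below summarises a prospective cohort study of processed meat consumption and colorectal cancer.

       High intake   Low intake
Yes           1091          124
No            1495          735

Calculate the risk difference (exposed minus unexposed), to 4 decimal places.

Reading the table with exposure as columns: a = 1091 (High intake, case), b = 1495 (High intake, non-case), c = 124 (Low intake, case), d = 735.
Risk in exposed = 1091/2586 = 0.421887; risk in unexposed = 124/859 = 0.144354.
Risk difference = 0.421887 − 0.144354 = 0.277533

0.2775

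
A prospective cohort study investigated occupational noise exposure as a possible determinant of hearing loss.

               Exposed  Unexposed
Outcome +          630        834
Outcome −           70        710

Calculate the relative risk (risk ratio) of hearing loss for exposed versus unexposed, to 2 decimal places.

Reading the table with exposure as columns: a = 630 (Exposed, case), b = 70 (Exposed, non-case), c = 834 (Unexposed, case), d = 710.
Risk in exposed = 630/700 = 0.90000; risk in unexposed = 834/1544 = 0.54016.
RR = 0.90000 / 0.54016 = 1.66619
The risk among the exposed is 1.67 times that among the unexposed.

1.67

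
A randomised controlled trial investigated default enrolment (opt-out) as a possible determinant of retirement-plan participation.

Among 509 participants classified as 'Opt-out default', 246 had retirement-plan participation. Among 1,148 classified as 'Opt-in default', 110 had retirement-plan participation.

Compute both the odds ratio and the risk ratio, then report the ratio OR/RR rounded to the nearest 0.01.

From the description: a = 246, b = 263, c = 110, d = 1038.
OR = (246·1038)/(263·110) = 255348/28930 = 8.82641
Risk in exposed = 246/509 = 0.48330; risk in unexposed = 110/1148 = 0.09582; RR = 5.04390
OR/RR = 8.82641 / 5.04390 = 1.74992
The outcome is not rare, so the OR lies further from 1 than the RR.

1.75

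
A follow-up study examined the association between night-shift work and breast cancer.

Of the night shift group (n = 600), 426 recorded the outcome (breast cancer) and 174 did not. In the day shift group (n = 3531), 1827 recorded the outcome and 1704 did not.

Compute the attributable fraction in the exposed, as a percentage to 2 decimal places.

27.12

From the description: a = 426, b = 174, c = 1827, d = 1704.
Risk in exposed = 426/600 = 0.71000; risk in unexposed = 1827/3531 = 0.51742.
RR = 0.71000/0.51742 = 1.37220
AR% = (RR − 1)/RR × 100 = (1.37220 − 1)/1.37220 × 100 = 27.1243%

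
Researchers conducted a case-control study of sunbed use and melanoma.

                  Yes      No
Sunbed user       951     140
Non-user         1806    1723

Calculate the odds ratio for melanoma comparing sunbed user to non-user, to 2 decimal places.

6.48

Cells: a = 951, b = 140, c = 1806, d = 1723.
OR = (a·d)/(b·c) = (951 × 1723) / (140 × 1806) = 1638573 / 252840 = 6.48067
The odds of melanoma are about 6.48 times as high in the sunbed user group.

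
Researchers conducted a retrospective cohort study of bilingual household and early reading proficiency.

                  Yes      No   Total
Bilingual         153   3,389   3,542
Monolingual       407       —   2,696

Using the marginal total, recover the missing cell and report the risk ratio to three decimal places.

0.286

The missing cell is in the unexposed row: 2696 − 407 = 2289.
So a = 153, b = 3389, c = 407, d = 2289.
RR = [a/(a+b)] / [c/(c+d)] = (153/3542) / (407/2696) = 0.04320/0.15096 = 0.28613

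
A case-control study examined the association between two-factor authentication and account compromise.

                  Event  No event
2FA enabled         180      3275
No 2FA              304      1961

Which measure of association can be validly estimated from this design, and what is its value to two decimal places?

0.35

Cells: a = 180, b = 3275, c = 304, d = 1961.
This is a case-control study: participants were sampled on outcome status, so risks in the source population cannot be estimated directly — relative risk is not valid here. The odds ratio is the appropriate measure.
OR = (a·d)/(b·c) = (180 × 1961) / (3275 × 304) = 352980 / 995600 = 0.35454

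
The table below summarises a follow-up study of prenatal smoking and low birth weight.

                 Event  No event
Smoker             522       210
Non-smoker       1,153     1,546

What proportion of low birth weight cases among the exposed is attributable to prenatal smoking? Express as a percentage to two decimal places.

40.09

Cells: a = 522, b = 210, c = 1153, d = 1546.
Risk in exposed = 522/732 = 0.71311; risk in unexposed = 1153/2699 = 0.42720.
RR = 0.71311/0.42720 = 1.66929
AR% = (RR − 1)/RR × 100 = (1.66929 − 1)/1.66929 × 100 = 40.0945%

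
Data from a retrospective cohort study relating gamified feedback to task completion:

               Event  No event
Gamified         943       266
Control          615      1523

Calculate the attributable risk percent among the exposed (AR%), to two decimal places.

Cells: a = 943, b = 266, c = 615, d = 1523.
Risk in exposed = 943/1209 = 0.77998; risk in unexposed = 615/2138 = 0.28765.
RR = 0.77998/0.28765 = 2.71155
AR% = (RR − 1)/RR × 100 = (2.71155 − 1)/2.71155 × 100 = 63.1208%

63.12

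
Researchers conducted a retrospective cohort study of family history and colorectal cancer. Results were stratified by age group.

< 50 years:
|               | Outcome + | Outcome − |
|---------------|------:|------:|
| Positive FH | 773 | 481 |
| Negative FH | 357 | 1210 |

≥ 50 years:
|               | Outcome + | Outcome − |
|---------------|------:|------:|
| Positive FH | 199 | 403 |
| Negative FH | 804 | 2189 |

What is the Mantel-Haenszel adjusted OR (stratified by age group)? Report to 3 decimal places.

OR_MH = Σ(aᵢdᵢ/nᵢ) / Σ(bᵢcᵢ/nᵢ), where nᵢ is the stratum total.
Stratum 1 (< 50 years): n = 2821; a·d/n = 773·1210/2821 = 331.5597; b·c/n = 481·357/2821 = 60.8710
Stratum 2 (≥ 50 years): n = 3595; a·d/n = 199·2189/3595 = 121.1713; b·c/n = 403·804/3595 = 90.1285
OR_MH = (331.5597 + 121.1713) / (60.8710 + 90.1285) = 452.7311 / 150.9995 = 2.99823

2.998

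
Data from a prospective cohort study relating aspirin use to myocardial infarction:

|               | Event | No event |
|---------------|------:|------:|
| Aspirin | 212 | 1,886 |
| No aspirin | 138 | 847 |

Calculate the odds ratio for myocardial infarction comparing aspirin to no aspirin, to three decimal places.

Cells: a = 212, b = 1886, c = 138, d = 847.
OR = (a·d)/(b·c) = (212 × 847) / (1886 × 138) = 179564 / 260268 = 0.68992
Exposure is associated with lower odds of myocardial infarction (OR = 0.69 < 1).

0.690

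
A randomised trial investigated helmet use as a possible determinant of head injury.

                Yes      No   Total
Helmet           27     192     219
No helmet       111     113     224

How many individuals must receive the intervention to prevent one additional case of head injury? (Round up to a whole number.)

Risk in treated group = 27/219 = 0.12329; risk in control = 111/224 = 0.49554.
Absolute risk reduction = 0.49554 − 0.12329 = 0.37225
NNT = 1 / ARR = 1 / 0.37225 = 2.686 → round up → 3

3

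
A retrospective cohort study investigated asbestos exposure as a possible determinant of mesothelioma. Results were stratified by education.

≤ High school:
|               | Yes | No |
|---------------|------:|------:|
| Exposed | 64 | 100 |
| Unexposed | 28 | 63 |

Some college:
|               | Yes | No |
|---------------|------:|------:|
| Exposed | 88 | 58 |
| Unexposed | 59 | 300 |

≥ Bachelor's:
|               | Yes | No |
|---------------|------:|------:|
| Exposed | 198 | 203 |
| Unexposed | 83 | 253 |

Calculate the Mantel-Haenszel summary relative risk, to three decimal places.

RR_MH = Σ(aᵢ·n₀ᵢ/nᵢ) / Σ(cᵢ·n₁ᵢ/nᵢ), with n₁ᵢ = aᵢ+bᵢ (exposed), n₀ᵢ = cᵢ+dᵢ (unexposed), nᵢ = n₁ᵢ+n₀ᵢ.
Stratum 1 (≤ High school): n₁ = 164, n₀ = 91, n = 255; a·n₀/n = 64·91/255 = 22.8392; c·n₁/n = 28·164/255 = 18.0078
Stratum 2 (Some college): n₁ = 146, n₀ = 359, n = 505; a·n₀/n = 88·359/505 = 62.5584; c·n₁/n = 59·146/505 = 17.0574
Stratum 3 (≥ Bachelor's): n₁ = 401, n₀ = 336, n = 737; a·n₀/n = 198·336/737 = 90.2687; c·n₁/n = 83·401/737 = 45.1601
RR_MH = (22.8392 + 62.5584 + 90.2687) / (18.0078 + 17.0574 + 45.1601) = 175.6663 / 80.2254 = 2.18966

2.190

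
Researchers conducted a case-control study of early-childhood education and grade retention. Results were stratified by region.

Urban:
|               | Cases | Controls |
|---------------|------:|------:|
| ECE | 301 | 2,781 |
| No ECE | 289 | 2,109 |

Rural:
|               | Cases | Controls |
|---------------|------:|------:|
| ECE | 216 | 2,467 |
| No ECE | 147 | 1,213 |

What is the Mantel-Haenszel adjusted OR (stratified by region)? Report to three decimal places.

OR_MH = Σ(aᵢdᵢ/nᵢ) / Σ(bᵢcᵢ/nᵢ), where nᵢ is the stratum total.
Stratum 1 (Urban): n = 5480; a·d/n = 301·2109/5480 = 115.8411; b·c/n = 2781·289/5480 = 146.6622
Stratum 2 (Rural): n = 4043; a·d/n = 216·1213/4043 = 64.8053; b·c/n = 2467·147/4043 = 89.6980
OR_MH = (115.8411 + 64.8053) / (146.6622 + 89.6980) = 180.6464 / 236.3602 = 0.76428

0.764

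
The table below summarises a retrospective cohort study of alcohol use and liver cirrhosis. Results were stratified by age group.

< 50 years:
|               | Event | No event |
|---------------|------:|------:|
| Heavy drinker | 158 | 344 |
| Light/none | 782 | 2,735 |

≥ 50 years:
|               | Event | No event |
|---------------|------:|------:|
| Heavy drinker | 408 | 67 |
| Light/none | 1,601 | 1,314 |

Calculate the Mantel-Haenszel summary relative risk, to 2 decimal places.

RR_MH = Σ(aᵢ·n₀ᵢ/nᵢ) / Σ(cᵢ·n₁ᵢ/nᵢ), with n₁ᵢ = aᵢ+bᵢ (exposed), n₀ᵢ = cᵢ+dᵢ (unexposed), nᵢ = n₁ᵢ+n₀ᵢ.
Stratum 1 (< 50 years): n₁ = 502, n₀ = 3517, n = 4019; a·n₀/n = 158·3517/4019 = 138.2647; c·n₁/n = 782·502/4019 = 97.6770
Stratum 2 (≥ 50 years): n₁ = 475, n₀ = 2915, n = 3390; a·n₀/n = 408·2915/3390 = 350.8319; c·n₁/n = 1601·475/3390 = 224.3289
RR_MH = (138.2647 + 350.8319) / (97.6770 + 224.3289) = 489.0966 / 322.0059 = 1.51891

1.52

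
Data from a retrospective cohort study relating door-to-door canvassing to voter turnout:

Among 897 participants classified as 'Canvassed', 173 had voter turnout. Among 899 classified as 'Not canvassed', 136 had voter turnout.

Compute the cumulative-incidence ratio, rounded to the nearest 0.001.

From the description: a = 173, b = 724, c = 136, d = 763.
Risk in exposed = 173/897 = 0.19287; risk in unexposed = 136/899 = 0.15128.
RR = 0.19287 / 0.15128 = 1.27490
The risk among the exposed is 1.27 times that among the unexposed.

1.275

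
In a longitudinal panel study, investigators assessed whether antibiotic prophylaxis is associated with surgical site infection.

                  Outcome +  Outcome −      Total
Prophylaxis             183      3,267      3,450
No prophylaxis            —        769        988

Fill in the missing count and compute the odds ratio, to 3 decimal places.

The missing cell is in the unexposed row: 988 − 769 = 219.
So a = 183, b = 3267, c = 219, d = 769.
OR = (a·d)/(b·c) = (183 × 769) / (3267 × 219) = 140727 / 715473 = 0.19669

0.197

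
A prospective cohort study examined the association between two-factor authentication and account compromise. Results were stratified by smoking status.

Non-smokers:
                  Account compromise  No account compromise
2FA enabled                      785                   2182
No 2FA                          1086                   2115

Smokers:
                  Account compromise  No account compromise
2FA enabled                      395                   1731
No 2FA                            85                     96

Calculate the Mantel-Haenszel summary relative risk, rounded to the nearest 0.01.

RR_MH = Σ(aᵢ·n₀ᵢ/nᵢ) / Σ(cᵢ·n₁ᵢ/nᵢ), with n₁ᵢ = aᵢ+bᵢ (exposed), n₀ᵢ = cᵢ+dᵢ (unexposed), nᵢ = n₁ᵢ+n₀ᵢ.
Stratum 1 (Non-smokers): n₁ = 2967, n₀ = 3201, n = 6168; a·n₀/n = 785·3201/6168 = 407.3906; c·n₁/n = 1086·2967/6168 = 522.3998
Stratum 2 (Smokers): n₁ = 2126, n₀ = 181, n = 2307; a·n₀/n = 395·181/2307 = 30.9905; c·n₁/n = 85·2126/2307 = 78.3312
RR_MH = (407.3906 + 30.9905) / (522.3998 + 78.3312) = 438.3810 / 600.7310 = 0.72975

0.73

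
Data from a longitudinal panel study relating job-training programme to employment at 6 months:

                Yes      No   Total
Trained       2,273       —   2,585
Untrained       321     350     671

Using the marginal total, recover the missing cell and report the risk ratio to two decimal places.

The missing cell is in the exposed row: 2585 − 2273 = 312.
So a = 2273, b = 312, c = 321, d = 350.
RR = [a/(a+b)] / [c/(c+d)] = (2273/2585) / (321/671) = 0.87930/0.47839 = 1.83805

1.84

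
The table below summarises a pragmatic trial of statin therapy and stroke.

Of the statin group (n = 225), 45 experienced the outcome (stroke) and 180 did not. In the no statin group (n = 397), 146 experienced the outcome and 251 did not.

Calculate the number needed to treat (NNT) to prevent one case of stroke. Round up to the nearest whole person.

6

Risk in treated group = 45/225 = 0.20000; risk in control = 146/397 = 0.36776.
Absolute risk reduction = 0.36776 − 0.20000 = 0.16776
NNT = 1 / ARR = 1 / 0.16776 = 5.961 → round up → 6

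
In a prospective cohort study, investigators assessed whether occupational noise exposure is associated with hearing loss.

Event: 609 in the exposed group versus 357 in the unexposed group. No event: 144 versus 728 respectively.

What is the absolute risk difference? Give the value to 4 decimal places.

From the description: a = 609, b = 144, c = 357, d = 728.
Risk in exposed = 609/753 = 0.808765; risk in unexposed = 357/1085 = 0.329032.
Risk difference = 0.808765 − 0.329032 = 0.479733

0.4797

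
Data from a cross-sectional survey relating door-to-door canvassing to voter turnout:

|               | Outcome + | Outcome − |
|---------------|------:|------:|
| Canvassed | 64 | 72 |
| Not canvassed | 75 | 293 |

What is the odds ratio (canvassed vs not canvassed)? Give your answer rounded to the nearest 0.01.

3.47

Cells: a = 64, b = 72, c = 75, d = 293.
OR = (a·d)/(b·c) = (64 × 293) / (72 × 75) = 18752 / 5400 = 3.47259
The odds of voter turnout are about 3.47 times as high in the canvassed group.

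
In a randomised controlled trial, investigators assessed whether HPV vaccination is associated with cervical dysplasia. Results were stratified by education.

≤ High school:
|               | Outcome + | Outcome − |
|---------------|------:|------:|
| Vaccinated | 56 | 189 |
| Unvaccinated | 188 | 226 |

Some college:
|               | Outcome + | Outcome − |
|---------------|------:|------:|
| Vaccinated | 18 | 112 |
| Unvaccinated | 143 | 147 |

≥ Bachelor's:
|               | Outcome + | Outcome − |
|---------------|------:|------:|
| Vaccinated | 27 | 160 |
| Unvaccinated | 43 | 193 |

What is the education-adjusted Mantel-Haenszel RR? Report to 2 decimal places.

0.47

RR_MH = Σ(aᵢ·n₀ᵢ/nᵢ) / Σ(cᵢ·n₁ᵢ/nᵢ), with n₁ᵢ = aᵢ+bᵢ (exposed), n₀ᵢ = cᵢ+dᵢ (unexposed), nᵢ = n₁ᵢ+n₀ᵢ.
Stratum 1 (≤ High school): n₁ = 245, n₀ = 414, n = 659; a·n₀/n = 56·414/659 = 35.1806; c·n₁/n = 188·245/659 = 69.8938
Stratum 2 (Some college): n₁ = 130, n₀ = 290, n = 420; a·n₀/n = 18·290/420 = 12.4286; c·n₁/n = 143·130/420 = 44.2619
Stratum 3 (≥ Bachelor's): n₁ = 187, n₀ = 236, n = 423; a·n₀/n = 27·236/423 = 15.0638; c·n₁/n = 43·187/423 = 19.0095
RR_MH = (35.1806 + 12.4286 + 15.0638) / (69.8938 + 44.2619 + 19.0095) = 62.6730 / 133.1651 = 0.47064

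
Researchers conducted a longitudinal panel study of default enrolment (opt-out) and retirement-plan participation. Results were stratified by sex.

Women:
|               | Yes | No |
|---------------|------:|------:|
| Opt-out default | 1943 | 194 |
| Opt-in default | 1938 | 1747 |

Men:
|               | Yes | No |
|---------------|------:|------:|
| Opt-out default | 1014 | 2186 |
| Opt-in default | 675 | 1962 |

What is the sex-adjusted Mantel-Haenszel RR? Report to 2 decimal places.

1.56

RR_MH = Σ(aᵢ·n₀ᵢ/nᵢ) / Σ(cᵢ·n₁ᵢ/nᵢ), with n₁ᵢ = aᵢ+bᵢ (exposed), n₀ᵢ = cᵢ+dᵢ (unexposed), nᵢ = n₁ᵢ+n₀ᵢ.
Stratum 1 (Women): n₁ = 2137, n₀ = 3685, n = 5822; a·n₀/n = 1943·3685/5822 = 1229.8102; c·n₁/n = 1938·2137/5822 = 711.3545
Stratum 2 (Men): n₁ = 3200, n₀ = 2637, n = 5837; a·n₀/n = 1014·2637/5837 = 458.0980; c·n₁/n = 675·3200/5837 = 370.0531
RR_MH = (1229.8102 + 458.0980) / (711.3545 + 370.0531) = 1687.9082 / 1081.4076 = 1.56084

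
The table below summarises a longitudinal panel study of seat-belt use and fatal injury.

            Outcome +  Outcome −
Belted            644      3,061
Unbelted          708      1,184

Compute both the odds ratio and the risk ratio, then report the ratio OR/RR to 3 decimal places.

Cells: a = 644, b = 3061, c = 708, d = 1184.
OR = (644·1184)/(3061·708) = 762496/2167188 = 0.35184
Risk in exposed = 644/3705 = 0.17382; risk in unexposed = 708/1892 = 0.37421; RR = 0.46450
OR/RR = 0.35184 / 0.46450 = 0.75745
The outcome is not rare, so the OR lies further from 1 than the RR.

0.757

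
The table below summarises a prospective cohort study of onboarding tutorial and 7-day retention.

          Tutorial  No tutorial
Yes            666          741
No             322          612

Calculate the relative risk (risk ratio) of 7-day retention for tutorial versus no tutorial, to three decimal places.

Reading the table with exposure as columns: a = 666 (Tutorial, case), b = 322 (Tutorial, non-case), c = 741 (No tutorial, case), d = 612.
Risk in exposed = 666/988 = 0.67409; risk in unexposed = 741/1353 = 0.54767.
RR = 0.67409 / 0.54767 = 1.23083
The risk among the exposed is 1.23 times that among the unexposed.

1.231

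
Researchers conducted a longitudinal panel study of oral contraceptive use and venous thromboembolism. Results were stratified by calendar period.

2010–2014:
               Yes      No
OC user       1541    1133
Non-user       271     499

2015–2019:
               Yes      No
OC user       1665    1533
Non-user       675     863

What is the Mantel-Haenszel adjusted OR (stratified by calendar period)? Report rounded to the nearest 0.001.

OR_MH = Σ(aᵢdᵢ/nᵢ) / Σ(bᵢcᵢ/nᵢ), where nᵢ is the stratum total.
Stratum 1 (2010–2014): n = 3444; a·d/n = 1541·499/3444 = 223.2750; b·c/n = 1133·271/3444 = 89.1530
Stratum 2 (2015–2019): n = 4736; a·d/n = 1665·863/4736 = 303.3984; b·c/n = 1533·675/4736 = 218.4913
OR_MH = (223.2750 + 303.3984) / (89.1530 + 218.4913) = 526.6734 / 307.6444 = 1.71196

1.712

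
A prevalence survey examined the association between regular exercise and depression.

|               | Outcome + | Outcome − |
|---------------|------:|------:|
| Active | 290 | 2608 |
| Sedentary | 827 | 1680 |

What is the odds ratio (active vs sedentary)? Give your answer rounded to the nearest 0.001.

Cells: a = 290, b = 2608, c = 827, d = 1680.
OR = (a·d)/(b·c) = (290 × 1680) / (2608 × 827) = 487200 / 2156816 = 0.22589
Exposure is associated with lower odds of depression (OR = 0.23 < 1).

0.226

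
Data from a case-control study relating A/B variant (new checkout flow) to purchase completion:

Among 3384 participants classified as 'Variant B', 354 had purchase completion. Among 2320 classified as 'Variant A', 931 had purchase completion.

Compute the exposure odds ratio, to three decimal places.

0.174

From the description: a = 354, b = 3030, c = 931, d = 1389.
OR = (a·d)/(b·c) = (354 × 1389) / (3030 × 931) = 491706 / 2820930 = 0.17431
Exposure is associated with lower odds of purchase completion (OR = 0.17 < 1).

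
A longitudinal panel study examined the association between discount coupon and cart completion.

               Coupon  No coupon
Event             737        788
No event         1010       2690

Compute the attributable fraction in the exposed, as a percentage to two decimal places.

46.29

Reading the table with exposure as columns: a = 737 (Coupon, case), b = 1010 (Coupon, non-case), c = 788 (No coupon, case), d = 2690.
Risk in exposed = 737/1747 = 0.42187; risk in unexposed = 788/3478 = 0.22657.
RR = 0.42187/0.22657 = 1.86199
AR% = (RR − 1)/RR × 100 = (1.86199 − 1)/1.86199 × 100 = 46.2941%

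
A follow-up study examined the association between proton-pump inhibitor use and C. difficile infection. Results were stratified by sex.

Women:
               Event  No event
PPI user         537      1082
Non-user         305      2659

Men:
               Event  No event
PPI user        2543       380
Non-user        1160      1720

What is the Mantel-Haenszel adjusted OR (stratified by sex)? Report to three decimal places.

7.200

OR_MH = Σ(aᵢdᵢ/nᵢ) / Σ(bᵢcᵢ/nᵢ), where nᵢ is the stratum total.
Stratum 1 (Women): n = 4583; a·d/n = 537·2659/4583 = 311.5608; b·c/n = 1082·305/4583 = 72.0074
Stratum 2 (Men): n = 5803; a·d/n = 2543·1720/5803 = 753.7412; b·c/n = 380·1160/5803 = 75.9607
OR_MH = (311.5608 + 753.7412) / (72.0074 + 75.9607) = 1065.3019 / 147.9681 = 7.19954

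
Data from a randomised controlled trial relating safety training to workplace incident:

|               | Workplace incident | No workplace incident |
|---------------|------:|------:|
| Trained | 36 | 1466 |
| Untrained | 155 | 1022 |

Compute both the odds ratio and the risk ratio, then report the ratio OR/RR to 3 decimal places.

0.890

Cells: a = 36, b = 1466, c = 155, d = 1022.
OR = (36·1022)/(1466·155) = 36792/227230 = 0.16192
Risk in exposed = 36/1502 = 0.02397; risk in unexposed = 155/1177 = 0.13169; RR = 0.18200
OR/RR = 0.16192 / 0.18200 = 0.88963
The outcome is not rare, so the OR lies further from 1 than the RR.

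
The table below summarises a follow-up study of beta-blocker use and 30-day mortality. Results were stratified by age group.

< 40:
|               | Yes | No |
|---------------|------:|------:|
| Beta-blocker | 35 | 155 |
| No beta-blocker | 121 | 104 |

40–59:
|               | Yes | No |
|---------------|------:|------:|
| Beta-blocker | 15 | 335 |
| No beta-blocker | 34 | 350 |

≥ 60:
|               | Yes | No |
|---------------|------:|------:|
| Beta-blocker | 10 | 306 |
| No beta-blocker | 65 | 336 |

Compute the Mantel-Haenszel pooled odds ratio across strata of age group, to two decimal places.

0.23

OR_MH = Σ(aᵢdᵢ/nᵢ) / Σ(bᵢcᵢ/nᵢ), where nᵢ is the stratum total.
Stratum 1 (< 40): n = 415; a·d/n = 35·104/415 = 8.7711; b·c/n = 155·121/415 = 45.1928
Stratum 2 (40–59): n = 734; a·d/n = 15·350/734 = 7.1526; b·c/n = 335·34/734 = 15.5177
Stratum 3 (≥ 60): n = 717; a·d/n = 10·336/717 = 4.6862; b·c/n = 306·65/717 = 27.7406
OR_MH = (8.7711 + 7.1526 + 4.6862) / (45.1928 + 15.5177 + 27.7406) = 20.6099 / 88.4511 = 0.23301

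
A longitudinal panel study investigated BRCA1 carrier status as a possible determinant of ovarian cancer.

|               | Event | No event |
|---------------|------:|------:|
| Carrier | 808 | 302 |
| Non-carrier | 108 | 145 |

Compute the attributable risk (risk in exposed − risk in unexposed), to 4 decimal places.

Cells: a = 808, b = 302, c = 108, d = 145.
Risk in exposed = 808/1110 = 0.727928; risk in unexposed = 108/253 = 0.426877.
Risk difference = 0.727928 − 0.426877 = 0.301050

0.3011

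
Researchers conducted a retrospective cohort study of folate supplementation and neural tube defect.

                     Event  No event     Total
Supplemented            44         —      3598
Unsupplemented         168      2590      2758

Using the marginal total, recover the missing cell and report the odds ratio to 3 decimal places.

0.191

The missing cell is in the exposed row: 3598 − 44 = 3554.
So a = 44, b = 3554, c = 168, d = 2590.
OR = (a·d)/(b·c) = (44 × 2590) / (3554 × 168) = 113960 / 597072 = 0.19086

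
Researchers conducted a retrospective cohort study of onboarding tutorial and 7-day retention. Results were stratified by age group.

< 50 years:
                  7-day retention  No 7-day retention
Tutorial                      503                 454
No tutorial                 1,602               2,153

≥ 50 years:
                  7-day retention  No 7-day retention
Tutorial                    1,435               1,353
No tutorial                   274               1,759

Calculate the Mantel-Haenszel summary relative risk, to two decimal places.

2.08

RR_MH = Σ(aᵢ·n₀ᵢ/nᵢ) / Σ(cᵢ·n₁ᵢ/nᵢ), with n₁ᵢ = aᵢ+bᵢ (exposed), n₀ᵢ = cᵢ+dᵢ (unexposed), nᵢ = n₁ᵢ+n₀ᵢ.
Stratum 1 (< 50 years): n₁ = 957, n₀ = 3755, n = 4712; a·n₀/n = 503·3755/4712 = 400.8415; c·n₁/n = 1602·957/4712 = 325.3638
Stratum 2 (≥ 50 years): n₁ = 2788, n₀ = 2033, n = 4821; a·n₀/n = 1435·2033/4821 = 605.1348; c·n₁/n = 274·2788/4821 = 158.4551
RR_MH = (400.8415 + 605.1348) / (325.3638 + 158.4551) = 1005.9763 / 483.8188 = 2.07924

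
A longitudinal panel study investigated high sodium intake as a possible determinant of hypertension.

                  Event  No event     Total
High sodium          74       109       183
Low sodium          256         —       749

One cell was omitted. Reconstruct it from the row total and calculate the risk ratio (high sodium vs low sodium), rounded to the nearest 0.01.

1.18

The missing cell is in the unexposed row: 749 − 256 = 493.
So a = 74, b = 109, c = 256, d = 493.
RR = [a/(a+b)] / [c/(c+d)] = (74/183) / (256/749) = 0.40437/0.34179 = 1.18310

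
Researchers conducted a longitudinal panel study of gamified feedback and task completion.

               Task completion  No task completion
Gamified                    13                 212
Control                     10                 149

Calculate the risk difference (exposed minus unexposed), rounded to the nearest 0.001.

-0.005

Cells: a = 13, b = 212, c = 10, d = 149.
Risk in exposed = 13/225 = 0.057778; risk in unexposed = 10/159 = 0.062893.
Risk difference = 0.057778 − 0.062893 = -0.005115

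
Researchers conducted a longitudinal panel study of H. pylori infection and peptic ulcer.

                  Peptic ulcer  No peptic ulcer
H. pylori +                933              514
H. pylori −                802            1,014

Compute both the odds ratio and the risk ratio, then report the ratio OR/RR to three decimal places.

1.572

Cells: a = 933, b = 514, c = 802, d = 1014.
OR = (933·1014)/(514·802) = 946062/412228 = 2.29500
Risk in exposed = 933/1447 = 0.64478; risk in unexposed = 802/1816 = 0.44163; RR = 1.46001
OR/RR = 2.29500 / 1.46001 = 1.57191
The outcome is not rare, so the OR lies further from 1 than the RR.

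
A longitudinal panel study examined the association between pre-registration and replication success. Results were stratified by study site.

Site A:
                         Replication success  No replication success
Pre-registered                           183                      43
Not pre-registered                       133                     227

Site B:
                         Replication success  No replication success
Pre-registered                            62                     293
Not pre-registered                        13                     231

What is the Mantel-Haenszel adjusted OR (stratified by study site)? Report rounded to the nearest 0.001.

5.881

OR_MH = Σ(aᵢdᵢ/nᵢ) / Σ(bᵢcᵢ/nᵢ), where nᵢ is the stratum total.
Stratum 1 (Site A): n = 586; a·d/n = 183·227/586 = 70.8891; b·c/n = 43·133/586 = 9.7594
Stratum 2 (Site B): n = 599; a·d/n = 62·231/599 = 23.9098; b·c/n = 293·13/599 = 6.3589
OR_MH = (70.8891 + 23.9098) / (9.7594 + 6.3589) = 94.7989 / 16.1183 = 5.88144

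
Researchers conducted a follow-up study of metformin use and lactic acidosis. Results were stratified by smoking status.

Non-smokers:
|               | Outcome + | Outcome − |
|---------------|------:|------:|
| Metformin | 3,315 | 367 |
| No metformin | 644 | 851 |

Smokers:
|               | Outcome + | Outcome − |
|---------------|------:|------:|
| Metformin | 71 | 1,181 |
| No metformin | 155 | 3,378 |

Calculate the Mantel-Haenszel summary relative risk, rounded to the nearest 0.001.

RR_MH = Σ(aᵢ·n₀ᵢ/nᵢ) / Σ(cᵢ·n₁ᵢ/nᵢ), with n₁ᵢ = aᵢ+bᵢ (exposed), n₀ᵢ = cᵢ+dᵢ (unexposed), nᵢ = n₁ᵢ+n₀ᵢ.
Stratum 1 (Non-smokers): n₁ = 3682, n₀ = 1495, n = 5177; a·n₀/n = 3315·1495/5177 = 957.2967; c·n₁/n = 644·3682/5177 = 458.0274
Stratum 2 (Smokers): n₁ = 1252, n₀ = 3533, n = 4785; a·n₀/n = 71·3533/4785 = 52.4228; c·n₁/n = 155·1252/4785 = 40.5559
RR_MH = (957.2967 + 52.4228) / (458.0274 + 40.5559) = 1009.7195 / 498.5833 = 2.02518

2.025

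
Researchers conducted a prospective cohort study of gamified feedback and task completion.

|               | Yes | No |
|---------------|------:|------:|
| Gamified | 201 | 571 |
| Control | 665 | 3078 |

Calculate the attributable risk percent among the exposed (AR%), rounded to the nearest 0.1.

31.8

Cells: a = 201, b = 571, c = 665, d = 3078.
Risk in exposed = 201/772 = 0.26036; risk in unexposed = 665/3743 = 0.17766.
RR = 0.26036/0.17766 = 1.46547
AR% = (RR − 1)/RR × 100 = (1.46547 − 1)/1.46547 × 100 = 31.7625%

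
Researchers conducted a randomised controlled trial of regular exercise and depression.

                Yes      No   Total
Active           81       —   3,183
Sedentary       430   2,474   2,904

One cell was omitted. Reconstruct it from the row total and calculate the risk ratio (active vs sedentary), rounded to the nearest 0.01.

0.17

The missing cell is in the exposed row: 3183 − 81 = 3102.
So a = 81, b = 3102, c = 430, d = 2474.
RR = [a/(a+b)] / [c/(c+d)] = (81/3183) / (430/2904) = 0.02545/0.14807 = 0.17186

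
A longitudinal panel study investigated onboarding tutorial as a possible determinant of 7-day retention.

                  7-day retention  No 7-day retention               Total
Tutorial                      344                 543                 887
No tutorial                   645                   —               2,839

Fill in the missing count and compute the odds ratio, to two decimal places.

The missing cell is in the unexposed row: 2839 − 645 = 2194.
So a = 344, b = 543, c = 645, d = 2194.
OR = (a·d)/(b·c) = (344 × 2194) / (543 × 645) = 754736 / 350235 = 2.15494

2.15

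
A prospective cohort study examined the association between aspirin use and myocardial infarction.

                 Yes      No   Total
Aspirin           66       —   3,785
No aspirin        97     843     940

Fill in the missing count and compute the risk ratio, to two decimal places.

The missing cell is in the exposed row: 3785 − 66 = 3719.
So a = 66, b = 3719, c = 97, d = 843.
RR = [a/(a+b)] / [c/(c+d)] = (66/3785) / (97/940) = 0.01744/0.10319 = 0.16898

0.17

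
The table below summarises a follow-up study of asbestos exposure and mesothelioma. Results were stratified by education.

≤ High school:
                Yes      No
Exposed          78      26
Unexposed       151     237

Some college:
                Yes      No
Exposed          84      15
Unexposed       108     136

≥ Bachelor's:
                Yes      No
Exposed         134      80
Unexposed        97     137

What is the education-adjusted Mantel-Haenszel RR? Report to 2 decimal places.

1.75

RR_MH = Σ(aᵢ·n₀ᵢ/nᵢ) / Σ(cᵢ·n₁ᵢ/nᵢ), with n₁ᵢ = aᵢ+bᵢ (exposed), n₀ᵢ = cᵢ+dᵢ (unexposed), nᵢ = n₁ᵢ+n₀ᵢ.
Stratum 1 (≤ High school): n₁ = 104, n₀ = 388, n = 492; a·n₀/n = 78·388/492 = 61.5122; c·n₁/n = 151·104/492 = 31.9187
Stratum 2 (Some college): n₁ = 99, n₀ = 244, n = 343; a·n₀/n = 84·244/343 = 59.7551; c·n₁/n = 108·99/343 = 31.1720
Stratum 3 (≥ Bachelor's): n₁ = 214, n₀ = 234, n = 448; a·n₀/n = 134·234/448 = 69.9911; c·n₁/n = 97·214/448 = 46.3348
RR_MH = (61.5122 + 59.7551 + 69.9911) / (31.9187 + 31.1720 + 46.3348) = 191.2584 / 109.4255 = 1.74784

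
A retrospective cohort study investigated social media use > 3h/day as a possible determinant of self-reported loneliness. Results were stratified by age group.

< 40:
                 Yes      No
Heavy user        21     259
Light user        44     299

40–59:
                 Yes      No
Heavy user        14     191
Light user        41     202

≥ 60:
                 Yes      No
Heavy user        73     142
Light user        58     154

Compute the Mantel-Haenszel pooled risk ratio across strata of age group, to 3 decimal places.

RR_MH = Σ(aᵢ·n₀ᵢ/nᵢ) / Σ(cᵢ·n₁ᵢ/nᵢ), with n₁ᵢ = aᵢ+bᵢ (exposed), n₀ᵢ = cᵢ+dᵢ (unexposed), nᵢ = n₁ᵢ+n₀ᵢ.
Stratum 1 (< 40): n₁ = 280, n₀ = 343, n = 623; a·n₀/n = 21·343/623 = 11.5618; c·n₁/n = 44·280/623 = 19.7753
Stratum 2 (40–59): n₁ = 205, n₀ = 243, n = 448; a·n₀/n = 14·243/448 = 7.5938; c·n₁/n = 41·205/448 = 18.7612
Stratum 3 (≥ 60): n₁ = 215, n₀ = 212, n = 427; a·n₀/n = 73·212/427 = 36.2436; c·n₁/n = 58·215/427 = 29.2037
RR_MH = (11.5618 + 7.5938 + 36.2436) / (19.7753 + 18.7612 + 29.2037) = 55.3991 / 67.7402 = 0.81782

0.818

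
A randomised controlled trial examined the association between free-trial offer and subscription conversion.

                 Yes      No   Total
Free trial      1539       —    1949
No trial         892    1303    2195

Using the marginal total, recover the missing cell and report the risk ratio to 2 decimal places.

1.94

The missing cell is in the exposed row: 1949 − 1539 = 410.
So a = 1539, b = 410, c = 892, d = 1303.
RR = [a/(a+b)] / [c/(c+d)] = (1539/1949) / (892/2195) = 0.78964/0.40638 = 1.94311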